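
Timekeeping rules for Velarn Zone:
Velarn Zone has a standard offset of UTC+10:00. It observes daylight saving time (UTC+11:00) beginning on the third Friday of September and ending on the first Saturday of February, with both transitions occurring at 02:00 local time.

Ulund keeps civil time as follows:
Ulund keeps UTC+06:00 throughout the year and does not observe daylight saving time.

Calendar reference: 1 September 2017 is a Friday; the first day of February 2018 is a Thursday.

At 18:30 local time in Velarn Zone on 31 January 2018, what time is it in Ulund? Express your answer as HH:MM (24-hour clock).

1 September 2017 is a Friday, so the first Friday is September 1 and the third is September 15.
1 February 2018 is a Thursday, so the first Saturday is February 3.
31 January 2018 lies within the daylight-saving period (15 September 2017 – 3 February 2018), so Velarn Zone is on daylight time, UTC+11:00.
18:30 Velarn Zone − 11h = 07:30 UTC.
Ulund has no daylight saving, so its offset is UTC+06:00 year-round.
07:30 UTC + 6h = 13:30 Ulund.

13:30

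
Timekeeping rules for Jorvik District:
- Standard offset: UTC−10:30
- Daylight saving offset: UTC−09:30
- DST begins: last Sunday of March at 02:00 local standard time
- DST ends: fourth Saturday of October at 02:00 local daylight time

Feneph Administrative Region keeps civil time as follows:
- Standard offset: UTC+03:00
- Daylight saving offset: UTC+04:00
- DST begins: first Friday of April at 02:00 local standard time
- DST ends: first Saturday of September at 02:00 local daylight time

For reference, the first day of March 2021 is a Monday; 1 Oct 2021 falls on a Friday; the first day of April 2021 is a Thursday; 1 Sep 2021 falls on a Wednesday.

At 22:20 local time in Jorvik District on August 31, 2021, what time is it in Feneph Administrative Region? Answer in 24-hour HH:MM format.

1 March 2021 is a Monday, so Sundays fall on 7, 14, 21, 28; the last is March 28.
1 October 2021 is a Friday, so the first Saturday is October 2 and the fourth is October 23.
August 31, 2021 lies within the daylight-saving period (28 March – 23 October), so Jorvik District is on daylight time, UTC−09:30.
22:20 Jorvik District + 9h30m = 07:50 UTC (rolling into the next day, 1 September 2021).
1 April 2021 is a Thursday, so the first Friday is April 2.
1 September 2021 is a Wednesday, so the first Saturday is September 4.
At the standard offset (UTC+03:00), 07:50 UTC + 3h = 10:50 Feneph Administrative Region standard time.
The standard-time date in Feneph Administrative Region, September 1, 2021, falls between 2 April and 4 September, so daylight saving is in effect and Feneph Administrative Region is at UTC+04:00.
07:50 UTC + 4h = 11:50 Feneph Administrative Region.

11:50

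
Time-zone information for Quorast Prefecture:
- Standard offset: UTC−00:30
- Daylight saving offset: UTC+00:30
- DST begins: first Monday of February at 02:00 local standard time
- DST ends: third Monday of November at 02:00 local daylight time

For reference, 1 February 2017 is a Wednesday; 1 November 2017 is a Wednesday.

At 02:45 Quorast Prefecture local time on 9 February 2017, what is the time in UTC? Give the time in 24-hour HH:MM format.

02:15

1 February 2017 is a Wednesday, so the first Monday is February 6.
1 November 2017 is a Wednesday, so the first Monday is November 6 and the third is November 20.
Daylight saving runs 6 February – 20 November; 9 February 2017 is inside that window, so Quorast Prefecture is at UTC+00:30.
02:45 local − 0h30m = 02:15 UTC.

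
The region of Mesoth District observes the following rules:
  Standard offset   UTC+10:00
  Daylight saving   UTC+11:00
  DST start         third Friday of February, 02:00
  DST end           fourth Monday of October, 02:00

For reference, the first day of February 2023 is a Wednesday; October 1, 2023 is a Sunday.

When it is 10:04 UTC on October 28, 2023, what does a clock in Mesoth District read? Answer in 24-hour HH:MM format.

1 February 2023 is a Wednesday, so the first Friday is February 3 and the third is February 17.
1 October 2023 is a Sunday, so the first Monday is October 2 and the fourth is October 23.
At the standard offset (UTC+10:00), 10:04 UTC + 10h = 20:04 Mesoth District standard time.
The standard-time date in Mesoth District, October 28, 2023, does not fall between 17 February and 23 October, so daylight saving is not in effect and Mesoth District is at UTC+10:00.
10:04 UTC + 10h = 20:04 local.

20:04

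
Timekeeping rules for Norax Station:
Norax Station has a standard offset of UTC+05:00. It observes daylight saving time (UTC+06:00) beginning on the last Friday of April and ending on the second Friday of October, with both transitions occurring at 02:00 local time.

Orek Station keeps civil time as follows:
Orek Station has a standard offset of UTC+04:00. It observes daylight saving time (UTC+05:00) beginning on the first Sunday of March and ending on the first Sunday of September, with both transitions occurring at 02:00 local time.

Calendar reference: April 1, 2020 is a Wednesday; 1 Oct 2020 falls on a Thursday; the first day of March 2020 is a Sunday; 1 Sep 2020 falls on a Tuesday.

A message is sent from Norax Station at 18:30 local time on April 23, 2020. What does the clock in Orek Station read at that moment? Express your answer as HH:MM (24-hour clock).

18:30

1 April 2020 is a Wednesday, so Fridays fall on 3, 10, 17, 24; the last is April 24.
1 October 2020 is a Thursday, so the first Friday is October 2 and the second is October 9.
Daylight saving runs 24 April – 9 October; April 23, 2020 is outside that window, so Norax Station is on standard time at UTC+05:00.
18:30 Norax Station − 5h = 13:30 UTC.
1 March 2020 is a Sunday, so the first Sunday is March 1.
1 September 2020 is a Tuesday, so the first Sunday is September 6.
At the standard offset (UTC+04:00), 13:30 UTC + 4h = 17:30 Orek Station standard time.
Daylight saving runs 1 March – 6 September; the standard-time date in Orek Station, April 23, 2020, is inside that window, so Orek Station is at UTC+05:00.
13:30 UTC + 5h = 18:30 Orek Station.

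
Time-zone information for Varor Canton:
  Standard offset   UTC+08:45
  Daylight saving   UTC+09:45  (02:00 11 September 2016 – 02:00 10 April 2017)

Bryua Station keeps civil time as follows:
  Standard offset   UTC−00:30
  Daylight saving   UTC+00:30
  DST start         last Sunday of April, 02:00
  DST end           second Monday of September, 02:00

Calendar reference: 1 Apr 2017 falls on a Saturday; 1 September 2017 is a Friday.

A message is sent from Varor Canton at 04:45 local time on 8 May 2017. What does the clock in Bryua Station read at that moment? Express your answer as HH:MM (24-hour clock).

20:30

Daylight saving runs 11 September 2016 – 10 April 2017; 8 May 2017 is outside that window, so Varor Canton is on standard time at UTC+08:45.
04:45 Varor Canton − 8h45m = 20:00 UTC (rolling into the previous day, 7 May 2017).
1 April 2017 is a Saturday, so Sundays fall on 2, 9, 16, 23, 30; the last is April 30.
1 September 2017 is a Friday, so the first Monday is September 4 and the second is September 11.
At the standard offset (UTC−00:30), 20:00 UTC − 0h30m = 19:30 Bryua Station standard time.
The standard-time date in Bryua Station, 7 May 2017, falls between 30 April and 11 September, so daylight saving is in effect and Bryua Station is at UTC+00:30.
20:00 UTC + 0h30m = 20:30 Bryua Station.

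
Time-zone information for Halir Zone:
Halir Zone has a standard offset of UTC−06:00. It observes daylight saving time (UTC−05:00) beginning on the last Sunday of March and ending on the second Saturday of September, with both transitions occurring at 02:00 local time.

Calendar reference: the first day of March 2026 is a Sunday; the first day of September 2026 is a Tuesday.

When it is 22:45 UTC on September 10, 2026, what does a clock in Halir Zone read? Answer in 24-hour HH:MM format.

17:45

1 March 2026 is a Sunday, so Sundays fall on 1, 8, 15, 22, 29; the last is March 29.
1 September 2026 is a Tuesday, so the first Saturday is September 5 and the second is September 12.
At the standard offset (UTC−06:00), 22:45 UTC − 6h = 16:45 Halir Zone standard time.
Daylight saving runs 29 March – 12 September; the standard-time date in Halir Zone, September 10, 2026, is inside that window, so Halir Zone is at UTC−05:00.
22:45 UTC − 5h = 17:45 local.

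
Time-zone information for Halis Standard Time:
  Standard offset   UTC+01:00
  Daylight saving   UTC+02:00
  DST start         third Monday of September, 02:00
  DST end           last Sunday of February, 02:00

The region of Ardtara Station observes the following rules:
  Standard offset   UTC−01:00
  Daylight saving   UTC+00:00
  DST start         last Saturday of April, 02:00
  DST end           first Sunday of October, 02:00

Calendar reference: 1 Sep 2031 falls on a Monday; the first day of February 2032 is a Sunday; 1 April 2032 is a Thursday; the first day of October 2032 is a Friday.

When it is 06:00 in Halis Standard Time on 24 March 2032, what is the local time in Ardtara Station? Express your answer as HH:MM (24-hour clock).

1 September 2031 is a Monday, so the first Monday is September 1 and the third is September 15.
1 February 2032 is a Sunday, so Sundays fall on 1, 8, 15, 22, 29; the last is February 29.
24 March 2032 is outside the daylight-saving period (15 September 2031 – 29 February 2032), so Halis Standard Time is on standard time, UTC+01:00.
06:00 Halis Standard Time − 1h = 05:00 UTC.
1 April 2032 is a Thursday, so Saturdays fall on 3, 10, 17, 24; the last is April 24.
1 October 2032 is a Friday, so the first Sunday is October 3.
At the standard offset (UTC−01:00), 05:00 UTC − 1h = 04:00 Ardtara Station standard time.
Daylight saving runs 24 April – 3 October; the standard-time date in Ardtara Station, 24 March 2032, is outside that window, so Ardtara Station is on standard time at UTC−01:00.
05:00 UTC − 1h = 04:00 Ardtara Station.

04:00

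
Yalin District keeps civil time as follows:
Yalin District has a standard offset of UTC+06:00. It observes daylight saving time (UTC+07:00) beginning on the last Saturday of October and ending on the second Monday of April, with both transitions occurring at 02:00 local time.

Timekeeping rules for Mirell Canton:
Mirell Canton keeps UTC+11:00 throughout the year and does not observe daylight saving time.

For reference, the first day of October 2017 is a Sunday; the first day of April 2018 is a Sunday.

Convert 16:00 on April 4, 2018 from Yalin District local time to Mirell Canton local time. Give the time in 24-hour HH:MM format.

20:00

1 October 2017 is a Sunday, so Saturdays fall on 7, 14, 21, 28; the last is October 28.
1 April 2018 is a Sunday, so the first Monday is April 2 and the second is April 9.
Daylight saving runs 28 October 2017 – 9 April 2018; April 4, 2018 is inside that window, so Yalin District is at UTC+07:00.
16:00 Yalin District − 7h = 09:00 UTC.
Mirell Canton has no daylight saving, so its offset is UTC+11:00 year-round.
09:00 UTC + 11h = 20:00 Mirell Canton.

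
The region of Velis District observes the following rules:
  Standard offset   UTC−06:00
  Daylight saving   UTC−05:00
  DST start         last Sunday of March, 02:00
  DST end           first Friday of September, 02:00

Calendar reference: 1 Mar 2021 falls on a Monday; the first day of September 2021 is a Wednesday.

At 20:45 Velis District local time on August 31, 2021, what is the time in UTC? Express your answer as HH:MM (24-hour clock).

01:45

1 March 2021 is a Monday, so Sundays fall on 7, 14, 21, 28; the last is March 28.
1 September 2021 is a Wednesday, so the first Friday is September 3.
August 31, 2021 falls between 28 March and 3 September, so daylight saving is in effect and Velis District is at UTC−05:00.
20:45 local + 5h = 01:45 UTC (rolling into the next day, 1 September 2021).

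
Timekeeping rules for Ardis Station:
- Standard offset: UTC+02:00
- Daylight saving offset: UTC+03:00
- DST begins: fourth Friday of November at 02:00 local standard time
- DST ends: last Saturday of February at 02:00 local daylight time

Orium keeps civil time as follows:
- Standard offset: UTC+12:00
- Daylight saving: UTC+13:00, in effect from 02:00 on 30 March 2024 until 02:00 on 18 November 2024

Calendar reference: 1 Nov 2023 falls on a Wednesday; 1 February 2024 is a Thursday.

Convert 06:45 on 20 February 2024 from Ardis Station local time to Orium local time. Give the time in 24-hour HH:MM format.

15:45

1 November 2023 is a Wednesday, so the first Friday is November 3 and the fourth is November 24.
1 February 2024 is a Thursday, so Saturdays fall on 3, 10, 17, 24; the last is February 24.
20 February 2024 lies within the daylight-saving period (24 November 2023 – 24 February 2024), so Ardis Station is on daylight time, UTC+03:00.
06:45 Ardis Station − 3h = 03:45 UTC.
At the standard offset (UTC+12:00), 03:45 UTC + 12h = 15:45 Orium standard time.
Daylight saving runs 30 March – 18 November; the standard-time date in Orium, 20 February 2024, is outside that window, so Orium is on standard time at UTC+12:00.
03:45 UTC + 12h = 15:45 Orium.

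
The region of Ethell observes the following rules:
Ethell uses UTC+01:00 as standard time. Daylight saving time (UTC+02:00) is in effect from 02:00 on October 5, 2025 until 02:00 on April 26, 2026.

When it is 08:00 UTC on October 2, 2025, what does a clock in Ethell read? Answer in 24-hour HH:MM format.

09:00

At the standard offset (UTC+01:00), 08:00 UTC + 1h = 09:00 Ethell standard time.
The standard-time date in Ethell, October 2, 2025, is outside the daylight-saving period (5 October 2025 – 26 April 2026), so Ethell is on standard time, UTC+01:00.
08:00 UTC + 1h = 09:00 local.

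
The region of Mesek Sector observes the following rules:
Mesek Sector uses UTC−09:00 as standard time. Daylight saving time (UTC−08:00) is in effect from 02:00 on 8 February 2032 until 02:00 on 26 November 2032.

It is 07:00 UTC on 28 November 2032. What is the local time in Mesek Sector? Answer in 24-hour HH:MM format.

22:00

At the standard offset (UTC−09:00), 07:00 UTC − 9h = 22:00 Mesek Sector standard time (rolling into the previous day, 27 November 2032).
The standard-time date in Mesek Sector, 27 November 2032, does not fall between 8 February and 26 November, so daylight saving is not in effect and Mesek Sector is at UTC−09:00.
07:00 UTC − 9h = 22:00 local (rolling into the previous day, 27 November 2032).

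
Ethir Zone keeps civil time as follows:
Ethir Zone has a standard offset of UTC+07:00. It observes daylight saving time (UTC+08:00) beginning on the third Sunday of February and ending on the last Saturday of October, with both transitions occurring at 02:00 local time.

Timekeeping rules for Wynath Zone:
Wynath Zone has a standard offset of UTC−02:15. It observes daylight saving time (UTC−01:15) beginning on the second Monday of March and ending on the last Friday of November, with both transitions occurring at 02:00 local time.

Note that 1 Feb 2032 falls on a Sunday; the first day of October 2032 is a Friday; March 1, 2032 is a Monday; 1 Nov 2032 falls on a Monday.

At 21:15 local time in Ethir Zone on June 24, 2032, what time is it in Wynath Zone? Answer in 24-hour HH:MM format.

12:00

1 February 2032 is a Sunday, so the first Sunday is February 1 and the third is February 15.
1 October 2032 is a Friday, so Saturdays fall on 2, 9, 16, 23, 30; the last is October 30.
Daylight saving runs 15 February – 30 October; June 24, 2032 is inside that window, so Ethir Zone is at UTC+08:00.
21:15 Ethir Zone − 8h = 13:15 UTC.
1 March 2032 is a Monday, so the first Monday is March 1 and the second is March 8.
1 November 2032 is a Monday, so Fridays fall on 5, 12, 19, 26; the last is November 26.
At the standard offset (UTC−02:15), 13:15 UTC − 2h15m = 11:00 Wynath Zone standard time.
The standard-time date in Wynath Zone, June 24, 2032, lies within the daylight-saving period (8 March – 26 November), so Wynath Zone is on daylight time, UTC−01:15.
13:15 UTC − 1h15m = 12:00 Wynath Zone.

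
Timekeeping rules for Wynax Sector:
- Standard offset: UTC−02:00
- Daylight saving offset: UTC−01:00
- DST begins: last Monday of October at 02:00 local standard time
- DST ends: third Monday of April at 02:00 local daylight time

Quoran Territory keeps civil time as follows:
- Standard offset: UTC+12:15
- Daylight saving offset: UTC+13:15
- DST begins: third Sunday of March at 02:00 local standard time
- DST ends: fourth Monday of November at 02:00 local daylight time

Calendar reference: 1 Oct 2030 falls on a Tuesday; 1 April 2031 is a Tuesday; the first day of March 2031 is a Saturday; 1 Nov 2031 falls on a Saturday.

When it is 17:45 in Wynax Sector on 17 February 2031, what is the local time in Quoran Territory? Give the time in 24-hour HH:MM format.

1 October 2030 is a Tuesday, so Mondays fall on 7, 14, 21, 28; the last is October 28.
1 April 2031 is a Tuesday, so the first Monday is April 7 and the third is April 21.
17 February 2031 lies within the daylight-saving period (28 October 2030 – 21 April 2031), so Wynax Sector is on daylight time, UTC−01:00.
17:45 Wynax Sector + 1h = 18:45 UTC.
1 March 2031 is a Saturday, so the first Sunday is March 2 and the third is March 16.
1 November 2031 is a Saturday, so the first Monday is November 3 and the fourth is November 24.
At the standard offset (UTC+12:15), 18:45 UTC + 12h15m = 07:00 Quoran Territory standard time (rolling into the next day, 18 February 2031).
The standard-time date in Quoran Territory, 18 February 2031, is outside the daylight-saving period (16 March – 24 November), so Quoran Territory is on standard time, UTC+12:15.
18:45 UTC + 12h15m = 07:00 Quoran Territory (rolling into the next day, 18 February 2031).

07:00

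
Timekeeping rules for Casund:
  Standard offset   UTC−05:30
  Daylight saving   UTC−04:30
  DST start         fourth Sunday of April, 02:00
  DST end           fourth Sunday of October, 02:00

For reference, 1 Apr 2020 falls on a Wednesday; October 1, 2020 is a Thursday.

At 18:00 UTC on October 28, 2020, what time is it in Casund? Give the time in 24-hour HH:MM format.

12:30

1 April 2020 is a Wednesday, so the first Sunday is April 5 and the fourth is April 26.
1 October 2020 is a Thursday, so the first Sunday is October 4 and the fourth is October 25.
At the standard offset (UTC−05:30), 18:00 UTC − 5h30m = 12:30 Casund standard time.
Daylight saving runs 26 April – 25 October; the standard-time date in Casund, October 28, 2020, is outside that window, so Casund is on standard time at UTC−05:30.
18:00 UTC − 5h30m = 12:30 local.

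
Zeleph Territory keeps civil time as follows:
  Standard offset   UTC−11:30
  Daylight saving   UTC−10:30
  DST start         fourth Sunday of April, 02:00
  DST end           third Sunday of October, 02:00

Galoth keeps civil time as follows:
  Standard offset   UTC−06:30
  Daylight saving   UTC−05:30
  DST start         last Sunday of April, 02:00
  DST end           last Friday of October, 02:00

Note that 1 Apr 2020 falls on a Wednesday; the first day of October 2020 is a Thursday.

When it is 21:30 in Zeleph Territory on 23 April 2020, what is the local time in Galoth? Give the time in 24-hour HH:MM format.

1 April 2020 is a Wednesday, so the first Sunday is April 5 and the fourth is April 26.
1 October 2020 is a Thursday, so the first Sunday is October 4 and the third is October 18.
23 April 2020 is outside the daylight-saving period (26 April – 18 October), so Zeleph Territory is on standard time, UTC−11:30.
21:30 Zeleph Territory + 11h30m = 09:00 UTC (rolling into the next day, 24 April 2020).
1 April 2020 is a Wednesday, so Sundays fall on 5, 12, 19, 26; the last is April 26.
1 October 2020 is a Thursday, so Fridays fall on 2, 9, 16, 23, 30; the last is October 30.
At the standard offset (UTC−06:30), 09:00 UTC − 6h30m = 02:30 Galoth standard time.
The standard-time date in Galoth, 24 April 2020, does not fall between 26 April and 30 October, so daylight saving is not in effect and Galoth is at UTC−06:30.
09:00 UTC − 6h30m = 02:30 Galoth.

02:30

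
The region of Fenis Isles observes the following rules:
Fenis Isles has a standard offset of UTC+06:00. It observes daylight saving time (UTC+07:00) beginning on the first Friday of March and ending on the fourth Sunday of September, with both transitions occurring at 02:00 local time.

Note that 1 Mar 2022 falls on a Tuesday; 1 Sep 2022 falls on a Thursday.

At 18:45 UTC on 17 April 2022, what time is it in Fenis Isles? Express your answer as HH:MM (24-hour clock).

1 March 2022 is a Tuesday, so the first Friday is March 4.
1 September 2022 is a Thursday, so the first Sunday is September 4 and the fourth is September 25.
At the standard offset (UTC+06:00), 18:45 UTC + 6h = 00:45 Fenis Isles standard time (rolling into the next day, 18 April 2022).
Daylight saving runs 4 March – 25 September; the standard-time date in Fenis Isles, 18 April 2022, is inside that window, so Fenis Isles is at UTC+07:00.
18:45 UTC + 7h = 01:45 local (rolling into the next day, 18 April 2022).

01:45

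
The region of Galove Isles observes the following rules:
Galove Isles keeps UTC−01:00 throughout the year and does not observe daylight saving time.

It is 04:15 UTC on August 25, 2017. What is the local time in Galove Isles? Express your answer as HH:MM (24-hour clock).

03:15

Galove Isles has no daylight saving, so its offset is UTC−01:00 year-round.
04:15 UTC − 1h = 03:15 local.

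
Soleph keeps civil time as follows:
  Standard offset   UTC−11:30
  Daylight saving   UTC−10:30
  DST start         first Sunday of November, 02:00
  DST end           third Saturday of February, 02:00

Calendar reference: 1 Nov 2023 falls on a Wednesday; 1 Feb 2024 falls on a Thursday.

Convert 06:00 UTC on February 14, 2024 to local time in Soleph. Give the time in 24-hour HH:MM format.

19:30

1 November 2023 is a Wednesday, so the first Sunday is November 5.
1 February 2024 is a Thursday, so the first Saturday is February 3 and the third is February 17.
At the standard offset (UTC−11:30), 06:00 UTC − 11h30m = 18:30 Soleph standard time (rolling into the previous day, 13 February 2024).
The standard-time date in Soleph, February 13, 2024, falls between 5 November 2023 and 17 February 2024, so daylight saving is in effect and Soleph is at UTC−10:30.
06:00 UTC − 10h30m = 19:30 local (rolling into the previous day, 13 February 2024).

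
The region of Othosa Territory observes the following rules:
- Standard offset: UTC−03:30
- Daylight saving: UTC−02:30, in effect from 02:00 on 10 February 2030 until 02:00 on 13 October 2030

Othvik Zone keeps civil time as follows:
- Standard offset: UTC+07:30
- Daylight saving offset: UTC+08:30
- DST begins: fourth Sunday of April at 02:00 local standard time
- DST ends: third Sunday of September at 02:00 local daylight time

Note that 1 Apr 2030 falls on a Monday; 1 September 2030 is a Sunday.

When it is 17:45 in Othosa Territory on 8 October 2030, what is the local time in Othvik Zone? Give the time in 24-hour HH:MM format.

03:45

Daylight saving runs 10 February – 13 October; 8 October 2030 is inside that window, so Othosa Territory is at UTC−02:30.
17:45 Othosa Territory + 2h30m = 20:15 UTC.
1 April 2030 is a Monday, so the first Sunday is April 7 and the fourth is April 28.
1 September 2030 is a Sunday, so the first Sunday is September 1 and the third is September 15.
At the standard offset (UTC+07:30), 20:15 UTC + 7h30m = 03:45 Othvik Zone standard time (rolling into the next day, 9 October 2030).
Daylight saving runs 28 April – 15 September; the standard-time date in Othvik Zone, 9 October 2030, is outside that window, so Othvik Zone is on standard time at UTC+07:30.
20:15 UTC + 7h30m = 03:45 Othvik Zone (rolling into the next day, 9 October 2030).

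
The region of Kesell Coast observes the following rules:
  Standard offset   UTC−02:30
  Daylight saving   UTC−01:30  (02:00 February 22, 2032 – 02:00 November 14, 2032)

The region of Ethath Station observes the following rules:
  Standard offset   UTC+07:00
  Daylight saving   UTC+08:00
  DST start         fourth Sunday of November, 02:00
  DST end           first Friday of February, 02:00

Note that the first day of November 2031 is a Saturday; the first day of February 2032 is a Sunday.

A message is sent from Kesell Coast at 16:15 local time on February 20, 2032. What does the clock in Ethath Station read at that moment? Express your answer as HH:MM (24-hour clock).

01:45

Daylight saving runs 22 February – 14 November; February 20, 2032 is outside that window, so Kesell Coast is on standard time at UTC−02:30.
16:15 Kesell Coast + 2h30m = 18:45 UTC.
1 November 2031 is a Saturday, so the first Sunday is November 2 and the fourth is November 23.
1 February 2032 is a Sunday, so the first Friday is February 6.
At the standard offset (UTC+07:00), 18:45 UTC + 7h = 01:45 Ethath Station standard time (rolling into the next day, 21 February 2032).
The standard-time date in Ethath Station, February 21, 2032, is outside the daylight-saving period (23 November 2031 – 6 February 2032), so Ethath Station is on standard time, UTC+07:00.
18:45 UTC + 7h = 01:45 Ethath Station (rolling into the next day, 21 February 2032).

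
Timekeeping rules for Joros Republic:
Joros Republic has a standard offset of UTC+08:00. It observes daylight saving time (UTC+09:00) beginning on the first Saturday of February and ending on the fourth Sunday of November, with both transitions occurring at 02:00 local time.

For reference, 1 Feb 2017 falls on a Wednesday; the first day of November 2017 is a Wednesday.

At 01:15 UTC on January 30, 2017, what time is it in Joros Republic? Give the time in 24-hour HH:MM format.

09:15

1 February 2017 is a Wednesday, so the first Saturday is February 4.
1 November 2017 is a Wednesday, so the first Sunday is November 5 and the fourth is November 26.
At the standard offset (UTC+08:00), 01:15 UTC + 8h = 09:15 Joros Republic standard time.
Daylight saving runs 4 February – 26 November; the standard-time date in Joros Republic, January 30, 2017, is outside that window, so Joros Republic is on standard time at UTC+08:00.
01:15 UTC + 8h = 09:15 local.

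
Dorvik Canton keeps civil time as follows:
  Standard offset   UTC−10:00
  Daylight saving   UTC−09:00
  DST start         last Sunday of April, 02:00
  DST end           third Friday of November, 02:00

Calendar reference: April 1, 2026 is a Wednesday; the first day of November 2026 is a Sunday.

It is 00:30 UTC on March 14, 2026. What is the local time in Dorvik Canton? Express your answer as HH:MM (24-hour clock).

1 April 2026 is a Wednesday, so Sundays fall on 5, 12, 19, 26; the last is April 26.
1 November 2026 is a Sunday, so the first Friday is November 6 and the third is November 20.
At the standard offset (UTC−10:00), 00:30 UTC − 10h = 14:30 Dorvik Canton standard time (rolling into the previous day, 13 March 2026).
The standard-time date in Dorvik Canton, March 13, 2026, is outside the daylight-saving period (26 April – 20 November), so Dorvik Canton is on standard time, UTC−10:00.
00:30 UTC − 10h = 14:30 local (rolling into the previous day, 13 March 2026).

14:30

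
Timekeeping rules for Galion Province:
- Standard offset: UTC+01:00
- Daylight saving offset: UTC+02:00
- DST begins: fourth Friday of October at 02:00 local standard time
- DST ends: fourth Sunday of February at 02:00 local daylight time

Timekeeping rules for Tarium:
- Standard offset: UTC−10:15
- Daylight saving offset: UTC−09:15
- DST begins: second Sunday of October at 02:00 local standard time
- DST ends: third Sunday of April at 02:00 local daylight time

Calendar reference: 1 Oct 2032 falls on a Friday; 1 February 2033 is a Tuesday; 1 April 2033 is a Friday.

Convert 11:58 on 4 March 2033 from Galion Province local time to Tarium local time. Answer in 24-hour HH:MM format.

01:43

1 October 2032 is a Friday, so the first Friday is October 1 and the fourth is October 22.
1 February 2033 is a Tuesday, so the first Sunday is February 6 and the fourth is February 27.
4 March 2033 does not fall between 22 October 2032 and 27 February 2033, so daylight saving is not in effect and Galion Province is at UTC+01:00.
11:58 Galion Province − 1h = 10:58 UTC.
1 October 2032 is a Friday, so the first Sunday is October 3 and the second is October 10.
1 April 2033 is a Friday, so the first Sunday is April 3 and the third is April 17.
At the standard offset (UTC−10:15), 10:58 UTC − 10h15m = 00:43 Tarium standard time.
The standard-time date in Tarium, 4 March 2033, falls between 10 October 2032 and 17 April 2033, so daylight saving is in effect and Tarium is at UTC−09:15.
10:58 UTC − 9h15m = 01:43 Tarium.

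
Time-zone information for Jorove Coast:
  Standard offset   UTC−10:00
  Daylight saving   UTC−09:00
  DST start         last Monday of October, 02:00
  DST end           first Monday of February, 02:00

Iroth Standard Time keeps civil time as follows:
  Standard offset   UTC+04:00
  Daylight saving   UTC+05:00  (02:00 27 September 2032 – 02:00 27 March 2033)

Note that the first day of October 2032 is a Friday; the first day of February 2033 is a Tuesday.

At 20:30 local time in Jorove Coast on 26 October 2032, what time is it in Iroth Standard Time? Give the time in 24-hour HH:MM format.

1 October 2032 is a Friday, so Mondays fall on 4, 11, 18, 25; the last is October 25.
1 February 2033 is a Tuesday, so the first Monday is February 7.
26 October 2032 lies within the daylight-saving period (25 October 2032 – 7 February 2033), so Jorove Coast is on daylight time, UTC−09:00.
20:30 Jorove Coast + 9h = 05:30 UTC (rolling into the next day, 27 October 2032).
At the standard offset (UTC+04:00), 05:30 UTC + 4h = 09:30 Iroth Standard Time standard time.
Daylight saving runs 27 September 2032 – 27 March 2033; the standard-time date in Iroth Standard Time, 27 October 2032, is inside that window, so Iroth Standard Time is at UTC+05:00.
05:30 UTC + 5h = 10:30 Iroth Standard Time.

10:30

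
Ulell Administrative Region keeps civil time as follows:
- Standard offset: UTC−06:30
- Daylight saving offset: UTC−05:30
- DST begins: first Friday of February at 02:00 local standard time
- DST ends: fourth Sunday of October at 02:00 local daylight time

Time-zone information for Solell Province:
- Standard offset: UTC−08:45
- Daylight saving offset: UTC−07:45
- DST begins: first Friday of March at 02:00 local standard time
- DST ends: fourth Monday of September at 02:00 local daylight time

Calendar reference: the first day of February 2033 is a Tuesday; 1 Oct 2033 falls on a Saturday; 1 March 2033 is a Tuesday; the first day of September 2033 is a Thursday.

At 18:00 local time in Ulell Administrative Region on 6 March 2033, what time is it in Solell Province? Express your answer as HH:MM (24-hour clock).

15:45

1 February 2033 is a Tuesday, so the first Friday is February 4.
1 October 2033 is a Saturday, so the first Sunday is October 2 and the fourth is October 23.
Daylight saving runs 4 February – 23 October; 6 March 2033 is inside that window, so Ulell Administrative Region is at UTC−05:30.
18:00 Ulell Administrative Region + 5h30m = 23:30 UTC.
1 March 2033 is a Tuesday, so the first Friday is March 4.
1 September 2033 is a Thursday, so the first Monday is September 5 and the fourth is September 26.
At the standard offset (UTC−08:45), 23:30 UTC − 8h45m = 14:45 Solell Province standard time.
Daylight saving runs 4 March – 26 September; the standard-time date in Solell Province, 6 March 2033, is inside that window, so Solell Province is at UTC−07:45.
23:30 UTC − 7h45m = 15:45 Solell Province.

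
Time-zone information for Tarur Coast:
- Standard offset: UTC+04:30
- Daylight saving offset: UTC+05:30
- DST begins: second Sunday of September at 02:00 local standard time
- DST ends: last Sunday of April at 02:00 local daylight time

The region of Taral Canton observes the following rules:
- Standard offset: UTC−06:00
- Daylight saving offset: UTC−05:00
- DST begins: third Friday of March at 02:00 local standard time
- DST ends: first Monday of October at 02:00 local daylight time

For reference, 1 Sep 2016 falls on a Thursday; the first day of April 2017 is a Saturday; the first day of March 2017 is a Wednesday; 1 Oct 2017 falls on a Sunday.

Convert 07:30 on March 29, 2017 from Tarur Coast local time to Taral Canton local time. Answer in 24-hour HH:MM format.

1 September 2016 is a Thursday, so the first Sunday is September 4 and the second is September 11.
1 April 2017 is a Saturday, so Sundays fall on 2, 9, 16, 23, 30; the last is April 30.
March 29, 2017 falls between 11 September 2016 and 30 April 2017, so daylight saving is in effect and Tarur Coast is at UTC+05:30.
07:30 Tarur Coast − 5h30m = 02:00 UTC.
1 March 2017 is a Wednesday, so the first Friday is March 3 and the third is March 17.
1 October 2017 is a Sunday, so the first Monday is October 2.
At the standard offset (UTC−06:00), 02:00 UTC − 6h = 20:00 Taral Canton standard time (rolling into the previous day, 28 March 2017).
The standard-time date in Taral Canton, March 28, 2017, lies within the daylight-saving period (17 March – 2 October), so Taral Canton is on daylight time, UTC−05:00.
02:00 UTC − 5h = 21:00 Taral Canton (rolling into the previous day, 28 March 2017).

21:00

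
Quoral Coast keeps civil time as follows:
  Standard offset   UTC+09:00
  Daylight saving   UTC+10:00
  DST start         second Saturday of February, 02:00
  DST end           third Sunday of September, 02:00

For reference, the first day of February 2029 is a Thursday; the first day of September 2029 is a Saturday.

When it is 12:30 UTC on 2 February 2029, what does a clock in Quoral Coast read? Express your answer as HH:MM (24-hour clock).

21:30

1 February 2029 is a Thursday, so the first Saturday is February 3 and the second is February 10.
1 September 2029 is a Saturday, so the first Sunday is September 2 and the third is September 16.
At the standard offset (UTC+09:00), 12:30 UTC + 9h = 21:30 Quoral Coast standard time.
The standard-time date in Quoral Coast, 2 February 2029, does not fall between 10 February and 16 September, so daylight saving is not in effect and Quoral Coast is at UTC+09:00.
12:30 UTC + 9h = 21:30 local.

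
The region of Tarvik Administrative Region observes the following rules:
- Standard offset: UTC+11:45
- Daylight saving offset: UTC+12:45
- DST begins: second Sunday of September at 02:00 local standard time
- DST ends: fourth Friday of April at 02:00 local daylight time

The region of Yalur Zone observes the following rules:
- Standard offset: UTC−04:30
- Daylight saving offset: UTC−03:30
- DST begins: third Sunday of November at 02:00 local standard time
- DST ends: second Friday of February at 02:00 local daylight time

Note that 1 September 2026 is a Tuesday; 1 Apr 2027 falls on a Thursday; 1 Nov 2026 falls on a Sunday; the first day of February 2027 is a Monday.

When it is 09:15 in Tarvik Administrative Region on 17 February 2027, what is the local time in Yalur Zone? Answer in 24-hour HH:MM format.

16:00

1 September 2026 is a Tuesday, so the first Sunday is September 6 and the second is September 13.
1 April 2027 is a Thursday, so the first Friday is April 2 and the fourth is April 23.
17 February 2027 lies within the daylight-saving period (13 September 2026 – 23 April 2027), so Tarvik Administrative Region is on daylight time, UTC+12:45.
09:15 Tarvik Administrative Region − 12h45m = 20:30 UTC (rolling into the previous day, 16 February 2027).
1 November 2026 is a Sunday, so the first Sunday is November 1 and the third is November 15.
1 February 2027 is a Monday, so the first Friday is February 5 and the second is February 12.
At the standard offset (UTC−04:30), 20:30 UTC − 4h30m = 16:00 Yalur Zone standard time.
The standard-time date in Yalur Zone, 16 February 2027, is outside the daylight-saving period (15 November 2026 – 12 February 2027), so Yalur Zone is on standard time, UTC−04:30.
20:30 UTC − 4h30m = 16:00 Yalur Zone.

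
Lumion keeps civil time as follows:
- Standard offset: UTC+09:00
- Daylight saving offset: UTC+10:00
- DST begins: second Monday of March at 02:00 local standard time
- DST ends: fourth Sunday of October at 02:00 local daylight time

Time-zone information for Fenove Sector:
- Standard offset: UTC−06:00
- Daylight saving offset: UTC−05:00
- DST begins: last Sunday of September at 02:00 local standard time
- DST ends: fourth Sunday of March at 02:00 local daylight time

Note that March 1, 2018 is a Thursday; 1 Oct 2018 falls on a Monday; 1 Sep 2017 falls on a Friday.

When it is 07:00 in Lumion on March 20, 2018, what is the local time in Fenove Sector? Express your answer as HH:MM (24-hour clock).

16:00

1 March 2018 is a Thursday, so the first Monday is March 5 and the second is March 12.
1 October 2018 is a Monday, so the first Sunday is October 7 and the fourth is October 28.
March 20, 2018 falls between 12 March and 28 October, so daylight saving is in effect and Lumion is at UTC+10:00.
07:00 Lumion − 10h = 21:00 UTC (rolling into the previous day, 19 March 2018).
1 September 2017 is a Friday, so Sundays fall on 3, 10, 17, 24; the last is September 24.
1 March 2018 is a Thursday, so the first Sunday is March 4 and the fourth is March 25.
At the standard offset (UTC−06:00), 21:00 UTC − 6h = 15:00 Fenove Sector standard time.
The standard-time date in Fenove Sector, March 19, 2018, falls between 24 September 2017 and 25 March 2018, so daylight saving is in effect and Fenove Sector is at UTC−05:00.
21:00 UTC − 5h = 16:00 Fenove Sector.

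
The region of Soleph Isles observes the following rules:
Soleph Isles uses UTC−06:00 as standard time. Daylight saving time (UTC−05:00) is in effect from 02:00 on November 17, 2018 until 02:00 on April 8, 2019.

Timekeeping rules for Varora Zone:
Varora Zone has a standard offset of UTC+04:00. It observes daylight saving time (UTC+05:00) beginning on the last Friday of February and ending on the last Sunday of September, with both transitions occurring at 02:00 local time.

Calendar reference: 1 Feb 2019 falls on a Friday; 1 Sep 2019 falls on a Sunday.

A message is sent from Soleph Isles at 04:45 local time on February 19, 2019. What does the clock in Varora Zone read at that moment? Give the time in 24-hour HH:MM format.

February 19, 2019 falls between 17 November 2018 and 8 April 2019, so daylight saving is in effect and Soleph Isles is at UTC−05:00.
04:45 Soleph Isles + 5h = 09:45 UTC.
1 February 2019 is a Friday, so Fridays fall on 1, 8, 15, 22; the last is February 22.
1 September 2019 is a Sunday, so Sundays fall on 1, 8, 15, 22, 29; the last is September 29.
At the standard offset (UTC+04:00), 09:45 UTC + 4h = 13:45 Varora Zone standard time.
The standard-time date in Varora Zone, February 19, 2019, does not fall between 22 February and 29 September, so daylight saving is not in effect and Varora Zone is at UTC+04:00.
09:45 UTC + 4h = 13:45 Varora Zone.

13:45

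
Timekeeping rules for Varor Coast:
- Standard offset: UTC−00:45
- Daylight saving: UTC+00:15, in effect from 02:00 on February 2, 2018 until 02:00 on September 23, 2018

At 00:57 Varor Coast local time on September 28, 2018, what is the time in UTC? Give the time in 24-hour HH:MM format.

September 28, 2018 does not fall between 2 February and 23 September, so daylight saving is not in effect and Varor Coast is at UTC−00:45.
00:57 local + 0h45m = 01:42 UTC.

01:42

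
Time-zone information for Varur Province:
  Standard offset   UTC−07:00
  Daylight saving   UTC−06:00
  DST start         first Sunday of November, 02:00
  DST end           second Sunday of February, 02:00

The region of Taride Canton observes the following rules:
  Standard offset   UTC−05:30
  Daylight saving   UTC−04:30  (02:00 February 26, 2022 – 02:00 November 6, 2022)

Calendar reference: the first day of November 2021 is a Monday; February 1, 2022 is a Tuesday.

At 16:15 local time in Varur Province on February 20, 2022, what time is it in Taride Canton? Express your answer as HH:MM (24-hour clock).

1 November 2021 is a Monday, so the first Sunday is November 7.
1 February 2022 is a Tuesday, so the first Sunday is February 6 and the second is February 13.
Daylight saving runs 7 November 2021 – 13 February 2022; February 20, 2022 is outside that window, so Varur Province is on standard time at UTC−07:00.
16:15 Varur Province + 7h = 23:15 UTC.
At the standard offset (UTC−05:30), 23:15 UTC − 5h30m = 17:45 Taride Canton standard time.
The standard-time date in Taride Canton, February 20, 2022, is outside the daylight-saving period (26 February – 6 November), so Taride Canton is on standard time, UTC−05:30.
23:15 UTC − 5h30m = 17:45 Taride Canton.

17:45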